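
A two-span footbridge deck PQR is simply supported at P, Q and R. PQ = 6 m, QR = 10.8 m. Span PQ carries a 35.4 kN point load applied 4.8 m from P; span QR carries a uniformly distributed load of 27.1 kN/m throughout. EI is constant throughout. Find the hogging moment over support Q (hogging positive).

Release continuity at Q by inserting a hinge; the redundant is the internal moment M_Q. The primary structure is two simply-supported spans PQ and QR.
End slopes at the hinge Q, treating each span as simply supported:
  span PQ: point load 35.4 at a = 4.8: Pab(L + a)/(6LEI) = 61.17/EI
  span QR: UDL 27.1: wL³/(24EI) = 1422/EI
  relative rotation θ_0 = (61.17 + 1422)/EI = 1484/EI
A unit hogging moment at Q produces rotation L₁/(3EI) + L₂/(3EI) = 5.6/EI.
Compatibility: M_Q·(L₁+L₂)/(3EI) = θ_0, giving M_Q = 264.9 kN·m (hogging).

M_Q = 264.9 kN·m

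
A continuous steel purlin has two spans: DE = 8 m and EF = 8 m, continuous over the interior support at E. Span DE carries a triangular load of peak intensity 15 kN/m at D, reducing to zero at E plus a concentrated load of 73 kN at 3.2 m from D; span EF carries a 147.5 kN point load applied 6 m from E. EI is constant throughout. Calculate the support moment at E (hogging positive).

M_E = 146.2 kN·m

Insert a hinge at E; M_E is the redundant, and each span becomes simply supported.
End slopes at the hinge E, treating each span as simply supported:
  span DE: triangular load, peak 15: 7w₀L³/(360EI) = 149.3/EI
  span DE: point load 73 at a = 3.2: Pab(L + a)/(6LEI) = 261.6/EI
  span EF: point load 147.5 at a = 6: Pab(L + b)/(6LEI) = 368.8/EI
  relative rotation θ_0 = (411 + 368.8)/EI = 779.7/EI
A unit hogging moment at E produces rotation L₁/(3EI) + L₂/(3EI) = 5.333/EI.
Compatibility: M_E·(L₁+L₂)/(3EI) = θ_0, giving M_E = 146.2 kN·m (hogging).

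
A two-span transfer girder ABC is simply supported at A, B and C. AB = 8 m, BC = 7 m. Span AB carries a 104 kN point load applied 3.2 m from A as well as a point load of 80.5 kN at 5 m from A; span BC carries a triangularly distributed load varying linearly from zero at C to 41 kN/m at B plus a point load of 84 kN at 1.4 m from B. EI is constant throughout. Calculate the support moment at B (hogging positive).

M_B = 242 kN·m

Take M_B as the redundant. Released structure: two simple spans AB and BC with a hinge at B.
Discontinuity in slope at B on the released structure — sum the simple-span end rotations:
  span AB: point load 104 at a = 3.2: Pab(L + a)/(6LEI) = 372.7/EI
  span AB: point load 80.5 at a = 5: Pab(L + a)/(6LEI) = 327/EI
  span BC: triangular load, peak 41: w₀L³/(45EI) = 312.5/EI
  span BC: point load 84 at a = 1.4: Pab(L + b)/(6LEI) = 197.6/EI
  relative rotation θ_0 = (699.8 + 510.1)/EI = 1210/EI
A unit hogging moment at B produces rotation L₁/(3EI) + L₂/(3EI) = 5/EI.
Slope continuity at B: θ_0 = M_B·5/EI, so M_B = 1210/5 = 242 kN·m (hogging).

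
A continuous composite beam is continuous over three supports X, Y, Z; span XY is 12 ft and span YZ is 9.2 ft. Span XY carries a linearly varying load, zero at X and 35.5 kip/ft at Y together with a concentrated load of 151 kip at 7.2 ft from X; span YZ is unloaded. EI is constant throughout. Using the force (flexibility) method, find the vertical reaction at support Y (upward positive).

R_Y = 307.5 kip

Insert a hinge at Y; M_Y is the redundant, and each span becomes simply supported.
Discontinuity in slope at Y on the released structure — sum the simple-span end rotations:
  span XY: triangular load, peak 35.5: w₀L³/(45EI) = 1363/EI
  span XY: point load 151 at a = 7.2: Pab(L + a)/(6LEI) = 1392/EI
  relative rotation θ_0 = (2755 + 0)/EI = 2755/EI
A unit hogging moment at Y produces rotation L₁/(3EI) + L₂/(3EI) = 7.067/EI.
Compatibility: M_Y·(L₁+L₂)/(3EI) = θ_0, giving M_Y = 389.8 kip·ft (hogging).
Span XY, ΣM about X with M_Y applied at Y: R_Y^{XY}·12 = 2791 + 389.8, so R_Y^{XY} = 265.1 kip and R_X = 364 − 265.1 = 98.91 kip.
Span YZ, ΣM about Z: R_Y^{YZ}·9.2 = 0 + 389.8, so R_Y^{YZ} = 42.37 kip and R_Z = 0 − 42.37 = -42.37 kip.
R_Y = 265.1 + 42.37 = 307.5 kip.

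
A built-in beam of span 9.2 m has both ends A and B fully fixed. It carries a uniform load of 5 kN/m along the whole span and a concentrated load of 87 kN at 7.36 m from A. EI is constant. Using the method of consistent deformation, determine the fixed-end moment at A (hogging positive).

M_A = 60.88 kN·m

Release both end moments; the primary structure is a simply-supported span AB with redundants M_A and M_B.
Simple-span end rotations at A and B under the given loads:
  at A: UDL 5: wL³/(24EI) = 162.2/EI
  at B: UDL 5: wL³/(24EI) = 162.2/EI
  at A: point load 87 at a = 7.36: Pab(L + b)/(6LEI) = 235.6/EI
  at B: point load 87 at a = 7.36: Pab(L + a)/(6LEI) = 353.5/EI
  θ_A0 = 397.9/EI,  θ_B0 = 515.7/EI
Flexibility coefficients: a unit moment at one end gives L/(3EI) there and L/(6EI) at the far end, so f₁₁ = f₂₂ = 3.067/EI and f₁₂ = f₂₁ = 1.533/EI.
Compatibility — zero rotation at each built-in end:
  3.067 M_A + 1.533 M_B = 397.9
  1.533 M_A + 3.067 M_B = 515.7
Solving the pair gives M_A = 60.88 kN·m and M_B = 137.7 kN·m (hogging).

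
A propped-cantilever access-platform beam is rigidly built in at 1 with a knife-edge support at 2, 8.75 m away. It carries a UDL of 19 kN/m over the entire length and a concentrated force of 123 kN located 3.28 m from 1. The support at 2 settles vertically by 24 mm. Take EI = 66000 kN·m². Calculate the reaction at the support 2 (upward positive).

Choose R_2 as the redundant. The primary structure is the cantilever fixed at 1.
Downward deflection at the released point 2 due to the loads:
  UDL 19: wL⁴/(8EI) = 13922/EI
  point load 123 at a = 3.28: Pa²(3L − a)/(6EI) = 5066/EI
  δ_0 = 18988/EI
Tip deflection under a unit load at 2: L³/(3EI) = 223.3/EI.
With EI = 66000 kN·m²: δ_0 = 0.28769 m and δ_{22} = 0.003383 m/kN.
Compatibility — the beam at 2 must follow the support down by 0.024 m: δ_0 − R_2·δ_{22} = 0.024, so R_2 = (0.28769 − 0.024)/0.003383 = 77.94 kN.

R_2 = 77.94 kN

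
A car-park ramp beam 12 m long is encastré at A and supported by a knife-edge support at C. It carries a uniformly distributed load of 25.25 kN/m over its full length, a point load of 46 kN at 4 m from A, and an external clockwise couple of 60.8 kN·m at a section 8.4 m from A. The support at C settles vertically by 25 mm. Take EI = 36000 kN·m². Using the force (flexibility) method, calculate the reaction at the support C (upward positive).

Choose R_C as the redundant. The primary structure is the cantilever fixed at A.
Primary-structure tip deflection at C by superposition:
  UDL 25.25: wL⁴/(8EI) = 65448/EI
  point load 46 at a = 4: Pa²(3L − a)/(6EI) = 3925/EI
  clockwise couple 60.8 at a = 8.4: M₀a(2L − a)/(2EI) = 3984/EI
  δ_0 = 73357/EI
Tip deflection under a unit load at C: L³/(3EI) = 576/EI.
With EI = 36000 kN·m²: δ_0 = 2.0377 m and δ_{CC} = 0.016 m/kN.
Compatibility — the beam at C must follow the support down by 0.025 m: δ_0 − R_C·δ_{CC} = 0.025, so R_C = (2.0377 − 0.025)/0.016 = 125.8 kN.

R_C = 125.8 kN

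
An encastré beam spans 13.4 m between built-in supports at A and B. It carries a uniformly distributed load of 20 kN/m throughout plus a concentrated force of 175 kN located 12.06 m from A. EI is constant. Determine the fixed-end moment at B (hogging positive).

M_B = 489.2 kN·m

Release both end moments; the primary structure is a simply-supported span AB with redundants M_A and M_B.
On the primary (simply-supported) span, the end slopes from the loading are:
  at A: UDL 20: wL³/(24EI) = 2005/EI
  at B: UDL 20: wL³/(24EI) = 2005/EI
  at A: point load 175 at a = 12.06: Pab(L + b)/(6LEI) = 518.5/EI
  at B: point load 175 at a = 12.06: Pab(L + a)/(6LEI) = 895.6/EI
  θ_A0 = 2524/EI,  θ_B0 = 2901/EI
Flexibility coefficients: a unit moment at one end gives L/(3EI) there and L/(6EI) at the far end, so f₁₁ = f₂₂ = 4.467/EI and f₁₂ = f₂₁ = 2.233/EI.
Compatibility — zero rotation at each built-in end:
  4.467 M_A + 2.233 M_B = 2524
  2.233 M_A + 4.467 M_B = 2901
Solving the pair gives M_A = 320.4 kN·m and M_B = 489.2 kN·m (hogging).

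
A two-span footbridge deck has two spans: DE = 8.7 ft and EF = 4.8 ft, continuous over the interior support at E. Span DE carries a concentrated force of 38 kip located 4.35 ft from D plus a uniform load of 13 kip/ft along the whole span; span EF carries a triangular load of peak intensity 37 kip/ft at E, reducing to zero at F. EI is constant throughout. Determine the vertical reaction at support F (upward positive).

R_F = 0.5544 kip

Take M_E as the redundant. Released structure: two simple spans DE and EF with a hinge at E.
End slopes at the hinge E, treating each span as simply supported:
  span DE: point load 38 at a = 4.35: Pab(L + a)/(6LEI) = 179.8/EI
  span DE: UDL 13: wL³/(24EI) = 356.7/EI
  span EF: triangular load, peak 37: w₀L³/(45EI) = 90.93/EI
  relative rotation θ_0 = (536.5 + 90.93)/EI = 627.4/EI
A unit hogging moment at E produces rotation L₁/(3EI) + L₂/(3EI) = 4.5/EI.
Compatibility: M_E·(L₁+L₂)/(3EI) = θ_0, giving M_E = 139.4 kip·ft (hogging).
Span EF, ΣM about F: R_E^{EF}·4.8 = 284.2 + 139.4, so R_E^{EF} = 88.25 kip and R_F = 88.8 − 88.25 = 0.5544 kip.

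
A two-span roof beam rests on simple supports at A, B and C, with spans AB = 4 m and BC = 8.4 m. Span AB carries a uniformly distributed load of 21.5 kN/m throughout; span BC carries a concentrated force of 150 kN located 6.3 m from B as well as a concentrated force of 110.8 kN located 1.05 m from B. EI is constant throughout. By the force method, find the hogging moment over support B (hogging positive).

M_B = 178.5 kN·m

Insert a hinge at B; M_B is the redundant, and each span becomes simply supported.
End slopes at the hinge B, treating each span as simply supported:
  span AB: UDL 21.5: wL³/(24EI) = 57.33/EI
  span BC: point load 150 at a = 6.3: Pab(L + b)/(6LEI) = 413.4/EI
  span BC: point load 110.8 at a = 1.05: Pab(L + b)/(6LEI) = 267.2/EI
  relative rotation θ_0 = (57.33 + 680.7)/EI = 738/EI
A unit hogging moment at B produces rotation L₁/(3EI) + L₂/(3EI) = 4.133/EI.
Slope continuity at B: θ_0 = M_B·4.133/EI, so M_B = 738/4.133 = 178.5 kN·m (hogging).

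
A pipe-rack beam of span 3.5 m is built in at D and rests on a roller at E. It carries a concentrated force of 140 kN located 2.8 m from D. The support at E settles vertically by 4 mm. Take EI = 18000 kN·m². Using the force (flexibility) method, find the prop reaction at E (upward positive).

R_E = 93.52 kN

Remove the prop at E; the released (primary) structure is a cantilever built in at D.
Free-end deflection of the primary structure under the applied loading (downward +):
  point load 140 at a = 2.8: Pa²(3L − a)/(6EI) = 1409/EI
Tip deflection under a unit load at E: L³/(3EI) = 14.29/EI.
With EI = 18000 kN·m²: δ_0 = 0.078255 m and δ_{EE} = 0.000794 m/kN.
Compatibility — the beam at E must follow the support down by 0.004 m: δ_0 − R_E·δ_{EE} = 0.004, so R_E = (0.078255 − 0.004)/0.000794 = 93.52 kN.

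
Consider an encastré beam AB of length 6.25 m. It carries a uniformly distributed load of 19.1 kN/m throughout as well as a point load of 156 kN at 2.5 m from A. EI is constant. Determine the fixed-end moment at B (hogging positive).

M_B = 155.8 kN·m

Take the two fixed-end moments M_A, M_B as redundants; the released structure is the simple span AB.
End rotations of the released simple span under the applied load (×1/EI):
  at A: UDL 19.1: wL³/(24EI) = 194.3/EI
  at B: UDL 19.1: wL³/(24EI) = 194.3/EI
  at A: point load 156 at a = 2.5: Pab(L + b)/(6LEI) = 390/EI
  at B: point load 156 at a = 2.5: Pab(L + a)/(6LEI) = 341.2/EI
  θ_A0 = 584.3/EI,  θ_B0 = 535.5/EI
Flexibility coefficients: a unit moment at one end gives L/(3EI) there and L/(6EI) at the far end, so f₁₁ = f₂₂ = 2.083/EI and f₁₂ = f₂₁ = 1.042/EI.
Compatibility — zero rotation at each built-in end:
  2.083 M_A + 1.042 M_B = 584.3
  1.042 M_A + 2.083 M_B = 535.5
Solving the pair gives M_A = 202.6 kN·m and M_B = 155.8 kN·m (hogging).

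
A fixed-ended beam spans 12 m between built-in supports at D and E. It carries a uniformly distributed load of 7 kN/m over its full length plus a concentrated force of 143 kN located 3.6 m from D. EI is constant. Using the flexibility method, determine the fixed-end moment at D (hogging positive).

Take the two fixed-end moments M_D, M_E as redundants; the released structure is the simple span DE.
Simple-span end rotations at D and E under the given loads:
  at D: UDL 7: wL³/(24EI) = 504/EI
  at E: UDL 7: wL³/(24EI) = 504/EI
  at D: point load 143 at a = 3.6: Pab(L + b)/(6LEI) = 1225/EI
  at E: point load 143 at a = 3.6: Pab(L + a)/(6LEI) = 936.9/EI
  θ_D0 = 1729/EI,  θ_E0 = 1441/EI
Flexibility coefficients: a unit moment at one end gives L/(3EI) there and L/(6EI) at the far end, so f₁₁ = f₂₂ = 4/EI and f₁₂ = f₂₁ = 2/EI.
Compatibility — zero rotation at each built-in end:
  4 M_D + 2 M_E = 1729
  2 M_D + 4 M_E = 1441
Solving the pair gives M_D = 336.3 kN·m and M_E = 192.1 kN·m (hogging).

M_D = 336.3 kN·m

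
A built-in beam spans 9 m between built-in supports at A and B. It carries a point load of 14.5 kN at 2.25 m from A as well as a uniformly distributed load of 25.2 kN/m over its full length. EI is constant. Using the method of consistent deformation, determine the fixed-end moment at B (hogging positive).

Release both end moments; the primary structure is a simply-supported span AB with redundants M_A and M_B.
On the primary (simply-supported) span, the end slopes from the loading are:
  at A: point load 14.5 at a = 2.25: Pab(L + b)/(6LEI) = 64.23/EI
  at B: point load 14.5 at a = 2.25: Pab(L + a)/(6LEI) = 45.88/EI
  at A: UDL 25.2: wL³/(24EI) = 765.5/EI
  at B: UDL 25.2: wL³/(24EI) = 765.5/EI
  θ_A0 = 829.7/EI,  θ_B0 = 811.3/EI
Flexibility coefficients: a unit moment at one end gives L/(3EI) there and L/(6EI) at the far end, so f₁₁ = f₂₂ = 3/EI and f₁₂ = f₂₁ = 1.5/EI.
Compatibility — zero rotation at each built-in end:
  3 M_A + 1.5 M_B = 829.7
  1.5 M_A + 3 M_B = 811.3
Solving the pair gives M_A = 188.5 kN·m and M_B = 176.2 kN·m (hogging).

M_B = 176.2 kN·m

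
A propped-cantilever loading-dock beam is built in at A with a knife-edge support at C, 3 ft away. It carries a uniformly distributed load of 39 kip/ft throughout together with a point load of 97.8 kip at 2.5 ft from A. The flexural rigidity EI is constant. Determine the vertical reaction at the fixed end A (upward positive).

R_A = 97.35 kip

Remove the prop at C; the released (primary) structure is a cantilever built in at A.
Downward deflection at the released point C due to the loads:
  UDL 39: wL⁴/(8EI) = 394.9/EI
  point load 97.8 at a = 2.5: Pa²(3L − a)/(6EI) = 662.2/EI
  δ_0 = 1057/EI
Flexibility coefficient — unit upward force at C: δ_{CC} = L³/(3EI) = 9/EI.
The prop prevents deflection at C: R_C = δ_0/δ_{CC} = 1057/9 = 117.5 kip.
Vertical equilibrium: R_A = ΣP − R_C = 214.8 − 117.5 = 97.35 kip.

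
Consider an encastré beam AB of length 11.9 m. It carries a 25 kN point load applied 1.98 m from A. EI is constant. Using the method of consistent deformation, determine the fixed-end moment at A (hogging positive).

M_A = 34.4 kN·m

Release both end moments; the primary structure is a simply-supported span AB with redundants M_A and M_B.
On the primary (simply-supported) span, the end slopes from the loading are:
  at A: point load 25 at a = 1.98: Pab(L + b)/(6LEI) = 150.1/EI
  at B: point load 25 at a = 1.98: Pab(L + a)/(6LEI) = 95.46/EI
  θ_A0 = 150.1/EI,  θ_B0 = 95.46/EI
Flexibility coefficients: a unit moment at one end gives L/(3EI) there and L/(6EI) at the far end, so f₁₁ = f₂₂ = 3.967/EI and f₁₂ = f₂₁ = 1.983/EI.
Compatibility — zero rotation at each built-in end:
  3.967 M_A + 1.983 M_B = 150.1
  1.983 M_A + 3.967 M_B = 95.46
Solving the pair gives M_A = 34.4 kN·m and M_B = 6.866 kN·m (hogging).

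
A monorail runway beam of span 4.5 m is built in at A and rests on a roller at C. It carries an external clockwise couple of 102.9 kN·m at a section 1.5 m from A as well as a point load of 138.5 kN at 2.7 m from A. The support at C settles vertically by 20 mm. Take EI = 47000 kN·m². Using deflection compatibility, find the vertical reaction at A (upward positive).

Take the reaction at C as the redundant and release it; the primary structure is a cantilever fixed at A.
Free-end deflection of the primary structure under the applied loading (downward +):
  clockwise couple 102.9 at a = 1.5: M₀a(2L − a)/(2EI) = 578.8/EI
  point load 138.5 at a = 2.7: Pa²(3L − a)/(6EI) = 1817/EI
  δ_0 = 2396/EI
Tip deflection under a unit load at C: L³/(3EI) = 30.38/EI.
With EI = 47000 kN·m²: δ_0 = 0.050983 m and δ_{CC} = 0.000646 m/kN.
Compatibility — the beam at C must follow the support down by 0.02 m: δ_0 − R_C·δ_{CC} = 0.02, so R_C = (0.050983 − 0.02)/0.000646 = 47.94 kN.
Vertical equilibrium: R_A = ΣP − R_C = 138.5 − 47.94 = 90.56 kN.

R_A = 90.56 kN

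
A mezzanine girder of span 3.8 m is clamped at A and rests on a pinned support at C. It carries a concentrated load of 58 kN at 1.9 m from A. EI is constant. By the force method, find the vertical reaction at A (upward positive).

Remove the prop at C; the released (primary) structure is a cantilever built in at A.
Downward deflection at the released point C due to the loads:
  point load 58 at a = 1.9: Pa²(3L − a)/(6EI) = 331.5/EI
Tip deflection under a unit load at C: L³/(3EI) = 18.29/EI.
The prop prevents deflection at C: R_C = δ_0/δ_{CC} = 331.5/18.29 = 18.12 kN.
Vertical equilibrium: R_A = ΣP − R_C = 58 − 18.12 = 39.88 kN.

R_A = 39.88 kN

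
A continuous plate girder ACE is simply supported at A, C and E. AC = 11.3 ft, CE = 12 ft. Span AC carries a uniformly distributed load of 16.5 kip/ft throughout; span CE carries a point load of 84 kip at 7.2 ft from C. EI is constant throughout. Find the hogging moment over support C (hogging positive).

M_C = 214.9 kip·ft

Release continuity at C by inserting a hinge; the redundant is the internal moment M_C. The primary structure is two simply-supported spans AC and CE.
End slopes at the hinge C, treating each span as simply supported:
  span AC: UDL 16.5: wL³/(24EI) = 992/EI
  span CE: point load 84 at a = 7.2: Pab(L + b)/(6LEI) = 677.4/EI
  relative rotation θ_0 = (992 + 677.4)/EI = 1669/EI
A unit hogging moment at C produces rotation L₁/(3EI) + L₂/(3EI) = 7.767/EI.
Slope continuity at C: θ_0 = M_C·7.767/EI, so M_C = 1669/7.767 = 214.9 kip·ft (hogging).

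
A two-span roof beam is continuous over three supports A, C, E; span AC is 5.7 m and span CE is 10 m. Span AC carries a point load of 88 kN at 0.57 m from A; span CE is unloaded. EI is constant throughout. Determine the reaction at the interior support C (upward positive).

R_C = 11.28 kN

Insert a hinge at C; M_C is the redundant, and each span becomes simply supported.
Rotations at C on the released spans (each span's end-slope, ×1/EI):
  span AC: point load 88 at a = 0.57: Pab(L + a)/(6LEI) = 47.18/EI
  relative rotation θ_0 = (47.18 + 0)/EI = 47.18/EI
A unit hogging moment at C produces rotation L₁/(3EI) + L₂/(3EI) = 5.233/EI.
Compatibility: M_C·(L₁+L₂)/(3EI) = θ_0, giving M_C = 9.014 kN·m (hogging).
Span AC, ΣM about A with M_C applied at C: R_C^{AC}·5.7 = 50.16 + 9.014, so R_C^{AC} = 10.38 kN and R_A = 88 − 10.38 = 77.62 kN.
Span CE, ΣM about E: R_C^{CE}·10 = 0 + 9.014, so R_C^{CE} = 0.9014 kN and R_E = 0 − 0.9014 = -0.9014 kN.
R_C = 10.38 + 0.9014 = 11.28 kN.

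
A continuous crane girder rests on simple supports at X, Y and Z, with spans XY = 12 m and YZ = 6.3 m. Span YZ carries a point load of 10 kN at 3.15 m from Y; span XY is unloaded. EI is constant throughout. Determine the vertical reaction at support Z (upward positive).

Insert a hinge at Y; M_Y is the redundant, and each span becomes simply supported.
Discontinuity in slope at Y on the released structure — sum the simple-span end rotations:
  span YZ: point load 10 at a = 3.15: Pab(L + b)/(6LEI) = 24.81/EI
  relative rotation θ_0 = (0 + 24.81)/EI = 24.81/EI
A unit hogging moment at Y produces rotation L₁/(3EI) + L₂/(3EI) = 6.1/EI.
Slope continuity at Y: θ_0 = M_Y·6.1/EI, so M_Y = 24.81/6.1 = 4.067 kN·m (hogging).
Span YZ, ΣM about Z: R_Y^{YZ}·6.3 = 31.5 + 4.067, so R_Y^{YZ} = 5.645 kN and R_Z = 10 − 5.645 = 4.355 kN.

R_Z = 4.355 kN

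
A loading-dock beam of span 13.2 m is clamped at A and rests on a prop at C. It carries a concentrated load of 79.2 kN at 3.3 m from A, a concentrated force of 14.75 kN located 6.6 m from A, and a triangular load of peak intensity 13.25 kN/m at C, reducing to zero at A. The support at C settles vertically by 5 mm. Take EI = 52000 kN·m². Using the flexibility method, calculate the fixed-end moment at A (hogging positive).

Choose R_C as the redundant. The primary structure is the cantilever fixed at A.
Deflection at C on the released cantilever, summing each load's contribution:
  point load 79.2 at a = 3.3: Pa²(3L − a)/(6EI) = 5218/EI
  point load 14.75 at a = 6.6: Pa²(3L − a)/(6EI) = 3534/EI
  triangular load, peak 13.25 at the free end: 11w₀L⁴/(120EI) = 36874/EI
  δ_0 = 45626/EI
Tip deflection under a unit load at C: L³/(3EI) = 766.7/EI.
With EI = 52000 kN·m²: δ_0 = 0.87742 m and δ_{CC} = 0.014743 m/kN.
Compatibility — the beam at C must follow the support down by 0.005 m: δ_0 − R_C·δ_{CC} = 0.005, so R_C = (0.87742 − 0.005)/0.014743 = 59.17 kN.
Moment equilibrium about A: M_A = Σ(load moments about A) − R_C·L = 1128 − 59.17×13.2 = 347.2 kN·m.

M_A = 347.2 kN·m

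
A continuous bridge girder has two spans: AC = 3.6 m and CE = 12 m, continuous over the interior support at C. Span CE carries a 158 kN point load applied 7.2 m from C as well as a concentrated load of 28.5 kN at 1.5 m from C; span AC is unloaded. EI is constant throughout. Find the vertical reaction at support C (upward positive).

R_C = 186.4 kN

Take M_C as the redundant. Released structure: two simple spans AC and CE with a hinge at C.
End slopes at the hinge C, treating each span as simply supported:
  span CE: point load 158 at a = 7.2: Pab(L + b)/(6LEI) = 1274/EI
  span CE: point load 28.5 at a = 1.5: Pab(L + b)/(6LEI) = 140.3/EI
  relative rotation θ_0 = (0 + 1414)/EI = 1414/EI
A unit hogging moment at C produces rotation L₁/(3EI) + L₂/(3EI) = 5.2/EI.
Compatibility: M_C·(L₁+L₂)/(3EI) = θ_0, giving M_C = 272 kN·m (hogging).
Span AC, ΣM about A with M_C applied at C: R_C^{AC}·3.6 = 0 + 272, so R_C^{AC} = 75.55 kN and R_A = 0 − 75.55 = -75.55 kN.
Span CE, ΣM about E: R_C^{CE}·12 = 1058 + 272, so R_C^{CE} = 110.8 kN and R_E = 186.5 − 110.8 = 75.7 kN.
R_C = 75.55 + 110.8 = 186.4 kN.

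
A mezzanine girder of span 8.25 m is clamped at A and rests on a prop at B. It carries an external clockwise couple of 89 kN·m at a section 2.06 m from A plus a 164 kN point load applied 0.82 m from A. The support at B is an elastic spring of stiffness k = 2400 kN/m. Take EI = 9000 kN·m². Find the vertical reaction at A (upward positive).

R_A = 154.8 kN

Take the reaction at B as the redundant and release it; the primary structure is a cantilever fixed at A.
Primary-structure tip deflection at B by superposition:
  clockwise couple 89 at a = 2.06: M₀a(2L − a)/(2EI) = 1324/EI
  point load 164 at a = 0.82: Pa²(3L − a)/(6EI) = 439.8/EI
  δ_0 = 1764/EI
Tip deflection under a unit load at B: L³/(3EI) = 187.2/EI.
With EI = 9000 kN·m²: δ_0 = 0.19595 m and δ_{BB} = 0.020797 m/kN.
Compatibility — the spring shortens by R_B/k under the reaction it provides: δ_0 − R_B·δ_{BB} = R_B/k. With 1/k = 0.000417 m/kN, R_B = δ_0 / (δ_{BB} + 1/k) = 0.19595 / (0.020797 + 0.000417) = 9.237 kN.
Vertical equilibrium: R_A = ΣP − R_B = 164 − 9.237 = 154.8 kN.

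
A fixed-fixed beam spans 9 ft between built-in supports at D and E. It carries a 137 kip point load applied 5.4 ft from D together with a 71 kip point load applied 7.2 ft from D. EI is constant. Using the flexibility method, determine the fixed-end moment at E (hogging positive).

Release both end moments; the primary structure is a simply-supported span DE with redundants M_D and M_E.
On the primary (simply-supported) span, the end slopes from the loading are:
  at D: point load 137 at a = 5.4: Pab(L + b)/(6LEI) = 621.4/EI
  at E: point load 137 at a = 5.4: Pab(L + a)/(6LEI) = 710.2/EI
  at D: point load 71 at a = 7.2: Pab(L + b)/(6LEI) = 184/EI
  at E: point load 71 at a = 7.2: Pab(L + a)/(6LEI) = 276/EI
  θ_D0 = 805.5/EI,  θ_E0 = 986.3/EI
Flexibility coefficients: a unit moment at one end gives L/(3EI) there and L/(6EI) at the far end, so f₁₁ = f₂₂ = 3/EI and f₁₂ = f₂₁ = 1.5/EI.
Compatibility — zero rotation at each built-in end:
  3 M_D + 1.5 M_E = 805.5
  1.5 M_D + 3 M_E = 986.3
Solving the pair gives M_D = 138.8 kip·ft and M_E = 259.3 kip·ft (hogging).

M_E = 259.3 kip·ft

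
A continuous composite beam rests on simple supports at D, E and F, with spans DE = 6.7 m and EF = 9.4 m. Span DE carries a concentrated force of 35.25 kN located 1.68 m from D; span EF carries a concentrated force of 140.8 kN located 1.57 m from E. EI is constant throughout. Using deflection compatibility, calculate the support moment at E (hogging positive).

M_E = 110.1 kN·m

Take M_E as the redundant. Released structure: two simple spans DE and EF with a hinge at E.
Rotations at E on the released spans (each span's end-slope, ×1/EI):
  span DE: point load 35.25 at a = 1.68: Pab(L + a)/(6LEI) = 61.97/EI
  span EF: point load 140.8 at a = 1.57: Pab(L + b)/(6LEI) = 528.8/EI
  relative rotation θ_0 = (61.97 + 528.8)/EI = 590.7/EI
A unit hogging moment at E produces rotation L₁/(3EI) + L₂/(3EI) = 5.367/EI.
Compatibility: M_E·(L₁+L₂)/(3EI) = θ_0, giving M_E = 110.1 kN·m (hogging).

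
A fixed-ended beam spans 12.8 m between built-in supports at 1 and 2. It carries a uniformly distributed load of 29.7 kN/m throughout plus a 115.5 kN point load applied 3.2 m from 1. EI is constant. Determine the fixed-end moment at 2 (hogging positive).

Take the two fixed-end moments M_1, M_2 as redundants; the released structure is the simple span 12.
Simple-span end rotations at 1 and 2 under the given loads:
  at 1: UDL 29.7: wL³/(24EI) = 2595/EI
  at 2: UDL 29.7: wL³/(24EI) = 2595/EI
  at 1: point load 115.5 at a = 3.2: Pab(L + b)/(6LEI) = 1035/EI
  at 2: point load 115.5 at a = 3.2: Pab(L + a)/(6LEI) = 739.2/EI
  θ_10 = 3630/EI,  θ_20 = 3334/EI
Flexibility coefficients: a unit moment at one end gives L/(3EI) there and L/(6EI) at the far end, so f₁₁ = f₂₂ = 4.267/EI and f₁₂ = f₂₁ = 2.133/EI.
Compatibility — zero rotation at each built-in end:
  4.267 M_1 + 2.133 M_2 = 3630
  2.133 M_1 + 4.267 M_2 = 3334
Solving the pair gives M_1 = 613.4 kN·m and M_2 = 474.8 kN·m (hogging).

M_2 = 474.8 kN·m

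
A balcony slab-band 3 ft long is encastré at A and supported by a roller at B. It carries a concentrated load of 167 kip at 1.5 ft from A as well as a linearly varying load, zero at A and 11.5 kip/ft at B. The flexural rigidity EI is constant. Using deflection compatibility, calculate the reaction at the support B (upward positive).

R_B = 61.67 kip

Release the roller at B. Primary structure: cantilever fixed at A.
Free-end deflection of the primary structure under the applied loading (downward +):
  point load 167 at a = 1.5: Pa²(3L − a)/(6EI) = 469.7/EI
  triangular load, peak 11.5 at the free end: 11w₀L⁴/(120EI) = 85.39/EI
  δ_0 = 555.1/EI
Flexibility coefficient — unit upward force at B: δ_{BB} = L³/(3EI) = 9/EI.
Compatibility at B: δ_0 − R_B·δ_{BB} = 0, so R_B = 555.1/9 = 61.67 kip.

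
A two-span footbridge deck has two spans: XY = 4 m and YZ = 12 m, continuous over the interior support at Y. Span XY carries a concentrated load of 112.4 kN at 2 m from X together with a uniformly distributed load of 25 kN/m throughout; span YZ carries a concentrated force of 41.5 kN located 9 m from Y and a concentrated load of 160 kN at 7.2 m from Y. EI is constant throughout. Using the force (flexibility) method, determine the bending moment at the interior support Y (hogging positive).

Insert a hinge at Y; M_Y is the redundant, and each span becomes simply supported.
End slopes at the hinge Y, treating each span as simply supported:
  span XY: point load 112.4 at a = 2: Pab(L + a)/(6LEI) = 112.4/EI
  span XY: UDL 25: wL³/(24EI) = 66.67/EI
  span YZ: point load 41.5 at a = 9: Pab(L + b)/(6LEI) = 233.4/EI
  span YZ: point load 160 at a = 7.2: Pab(L + b)/(6LEI) = 1290/EI
  relative rotation θ_0 = (179.1 + 1524)/EI = 1703/EI
A unit hogging moment at Y produces rotation L₁/(3EI) + L₂/(3EI) = 5.333/EI.
Slope continuity at Y: θ_0 = M_Y·5.333/EI, so M_Y = 1703/5.333 = 319.3 kN·m (hogging).

M_Y = 319.3 kN·m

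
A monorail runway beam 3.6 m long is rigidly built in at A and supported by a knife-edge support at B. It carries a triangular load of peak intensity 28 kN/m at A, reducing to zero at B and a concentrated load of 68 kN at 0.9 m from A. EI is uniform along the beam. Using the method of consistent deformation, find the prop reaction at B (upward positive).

Choose R_B as the redundant. The primary structure is the cantilever fixed at A.
Primary-structure tip deflection at B by superposition:
  triangular load, peak 28 at the fixed end: w₀L⁴/(30EI) = 156.8/EI
  point load 68 at a = 0.9: Pa²(3L − a)/(6EI) = 90.88/EI
  δ_0 = 247.6/EI
Flexibility coefficient — unit upward force at B: δ_{BB} = L³/(3EI) = 15.55/EI.
The prop prevents deflection at B: R_B = δ_0/δ_{BB} = 247.6/15.55 = 15.92 kN.

R_B = 15.92 kN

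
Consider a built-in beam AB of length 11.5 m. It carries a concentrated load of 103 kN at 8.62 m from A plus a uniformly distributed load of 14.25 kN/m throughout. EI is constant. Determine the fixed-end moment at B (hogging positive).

Release both end moments; the primary structure is a simply-supported span AB with redundants M_A and M_B.
On the primary (simply-supported) span, the end slopes from the loading are:
  at A: point load 103 at a = 8.62: Pab(L + b)/(6LEI) = 532.9/EI
  at B: point load 103 at a = 8.62: Pab(L + a)/(6LEI) = 745.6/EI
  at A: UDL 14.25: wL³/(24EI) = 903/EI
  at B: UDL 14.25: wL³/(24EI) = 903/EI
  θ_A0 = 1436/EI,  θ_B0 = 1649/EI
Flexibility coefficients: a unit moment at one end gives L/(3EI) there and L/(6EI) at the far end, so f₁₁ = f₂₂ = 3.833/EI and f₁₂ = f₂₁ = 1.917/EI.
Compatibility — zero rotation at each built-in end:
  3.833 M_A + 1.917 M_B = 1436
  1.917 M_A + 3.833 M_B = 1649
Solving the pair gives M_A = 212.7 kN·m and M_B = 323.7 kN·m (hogging).

M_B = 323.7 kN·m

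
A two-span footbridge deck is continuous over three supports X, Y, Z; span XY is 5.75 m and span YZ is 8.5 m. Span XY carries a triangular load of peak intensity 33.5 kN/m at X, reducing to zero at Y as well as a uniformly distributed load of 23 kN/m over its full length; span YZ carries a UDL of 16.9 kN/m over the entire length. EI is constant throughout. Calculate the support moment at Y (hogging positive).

M_Y = 155.5 kN·m

Insert a hinge at Y; M_Y is the redundant, and each span becomes simply supported.
Discontinuity in slope at Y on the released structure — sum the simple-span end rotations:
  span XY: triangular load, peak 33.5: 7w₀L³/(360EI) = 123.8/EI
  span XY: UDL 23: wL³/(24EI) = 182.2/EI
  span YZ: UDL 16.9: wL³/(24EI) = 432.4/EI
  relative rotation θ_0 = (306 + 432.4)/EI = 738.5/EI
A unit hogging moment at Y produces rotation L₁/(3EI) + L₂/(3EI) = 4.75/EI.
Compatibility: M_Y·(L₁+L₂)/(3EI) = θ_0, giving M_Y = 155.5 kN·m (hogging).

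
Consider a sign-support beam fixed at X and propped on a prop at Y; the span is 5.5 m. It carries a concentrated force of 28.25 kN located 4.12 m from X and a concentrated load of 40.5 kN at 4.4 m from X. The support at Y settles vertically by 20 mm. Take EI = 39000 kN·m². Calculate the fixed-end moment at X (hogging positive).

Choose R_Y as the redundant. The primary structure is the cantilever fixed at X.
Free-end deflection of the primary structure under the applied loading (downward +):
  point load 28.25 at a = 4.12: Pa²(3L − a)/(6EI) = 989.4/EI
  point load 40.5 at a = 4.4: Pa²(3L − a)/(6EI) = 1581/EI
  δ_0 = 2571/EI
Tip deflection under a unit load at Y: L³/(3EI) = 55.46/EI.
With EI = 39000 kN·m²: δ_0 = 0.065914 m and δ_{YY} = 0.001422 m/kN.
Compatibility — the beam at Y must follow the support down by 0.02 m: δ_0 − R_Y·δ_{YY} = 0.02, so R_Y = (0.065914 − 0.02)/0.001422 = 32.29 kN.
Moment equilibrium about X: M_X = Σ(load moments about X) − R_Y·L = 294.6 − 32.29×5.5 = 117 kN·m.

M_X = 117 kN·m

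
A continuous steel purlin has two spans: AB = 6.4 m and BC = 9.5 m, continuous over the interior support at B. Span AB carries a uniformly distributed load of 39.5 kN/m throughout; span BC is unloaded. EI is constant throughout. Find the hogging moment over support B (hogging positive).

M_B = 81.4 kN·m

Take M_B as the redundant. Released structure: two simple spans AB and BC with a hinge at B.
Discontinuity in slope at B on the released structure — sum the simple-span end rotations:
  span AB: UDL 39.5: wL³/(24EI) = 431.4/EI
  relative rotation θ_0 = (431.4 + 0)/EI = 431.4/EI
A unit hogging moment at B produces rotation L₁/(3EI) + L₂/(3EI) = 5.3/EI.
Compatibility: M_B·(L₁+L₂)/(3EI) = θ_0, giving M_B = 81.4 kN·m (hogging).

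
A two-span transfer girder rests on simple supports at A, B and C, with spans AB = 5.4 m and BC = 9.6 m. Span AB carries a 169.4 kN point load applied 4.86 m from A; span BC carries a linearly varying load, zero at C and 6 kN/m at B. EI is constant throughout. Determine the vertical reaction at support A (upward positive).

R_A = 7.357 kN

Insert a hinge at B; M_B is the redundant, and each span becomes simply supported.
Rotations at B on the released spans (each span's end-slope, ×1/EI):
  span AB: point load 169.4 at a = 4.86: Pab(L + a)/(6LEI) = 140.8/EI
  span BC: triangular load, peak 6: w₀L³/(45EI) = 118/EI
  relative rotation θ_0 = (140.8 + 118)/EI = 258.7/EI
A unit hogging moment at B produces rotation L₁/(3EI) + L₂/(3EI) = 5/EI.
Compatibility: M_B·(L₁+L₂)/(3EI) = θ_0, giving M_B = 51.75 kN·m (hogging).
Span AB, ΣM about A with M_B applied at B: R_B^{AB}·5.4 = 823.3 + 51.75, so R_B^{AB} = 162 kN and R_A = 169.4 − 162 = 7.357 kN.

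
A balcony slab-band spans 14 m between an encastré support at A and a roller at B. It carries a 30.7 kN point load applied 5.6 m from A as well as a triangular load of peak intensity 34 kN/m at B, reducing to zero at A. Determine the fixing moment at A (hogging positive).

Choose R_B as the redundant. The primary structure is the cantilever fixed at A.
Primary-structure tip deflection at B by superposition:
  point load 30.7 at a = 5.6: Pa²(3L − a)/(6EI) = 5841/EI
  triangular load, peak 34 at the free end: 11w₀L⁴/(120EI) = 119730/EI
  δ_0 = 125571/EI
Tip deflection under a unit load at B: L³/(3EI) = 914.7/EI.
Compatibility at B: δ_0 − R_B·δ_{BB} = 0, so R_B = 125571/914.7 = 137.3 kN.
Moment equilibrium about A: M_A = Σ(load moments about A) − R_B·L = 2393 − 137.3×14 = 471.3 kN·m.

M_A = 471.3 kN·m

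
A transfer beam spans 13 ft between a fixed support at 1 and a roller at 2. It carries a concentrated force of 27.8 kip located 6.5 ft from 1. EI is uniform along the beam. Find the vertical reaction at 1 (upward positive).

R_1 = 19.11 kip

Remove the prop at 2; the released (primary) structure is a cantilever built in at 1.
Deflection at 2 on the released cantilever, summing each load's contribution:
  point load 27.8 at a = 6.5: Pa²(3L − a)/(6EI) = 6362/EI
Flexibility coefficient — unit upward force at 2: δ_{22} = L³/(3EI) = 732.3/EI.
Compatibility at 2: δ_0 − R_2·δ_{22} = 0, so R_2 = 6362/732.3 = 8.688 kip.
Vertical equilibrium: R_1 = ΣP − R_2 = 27.8 − 8.688 = 19.11 kip.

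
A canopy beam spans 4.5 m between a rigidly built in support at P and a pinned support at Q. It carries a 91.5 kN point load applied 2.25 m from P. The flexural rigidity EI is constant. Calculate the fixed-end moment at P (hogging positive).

M_P = 77.2 kN·m

Choose R_Q as the redundant. The primary structure is the cantilever fixed at P.
Primary-structure tip deflection at Q by superposition:
  point load 91.5 at a = 2.25: Pa²(3L − a)/(6EI) = 868.5/EI
Tip deflection under a unit load at Q: L³/(3EI) = 30.38/EI.
Compatibility at Q: δ_0 − R_Q·δ_{QQ} = 0, so R_Q = 868.5/30.38 = 28.59 kN.
Moment equilibrium about P: M_P = Σ(load moments about P) − R_Q·L = 205.9 − 28.59×4.5 = 77.2 kN·m.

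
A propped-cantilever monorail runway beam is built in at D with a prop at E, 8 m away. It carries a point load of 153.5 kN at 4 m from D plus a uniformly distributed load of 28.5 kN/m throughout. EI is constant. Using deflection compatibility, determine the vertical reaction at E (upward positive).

R_E = 133.5 kN

Take the reaction at E as the redundant and release it; the primary structure is a cantilever fixed at D.
Downward deflection at the released point E due to the loads:
  point load 153.5 at a = 4: Pa²(3L − a)/(6EI) = 8187/EI
  UDL 28.5: wL⁴/(8EI) = 14592/EI
  δ_0 = 22779/EI
Tip deflection under a unit load at E: L³/(3EI) = 170.7/EI.
The prop prevents deflection at E: R_E = δ_0/δ_{EE} = 22779/170.7 = 133.5 kN.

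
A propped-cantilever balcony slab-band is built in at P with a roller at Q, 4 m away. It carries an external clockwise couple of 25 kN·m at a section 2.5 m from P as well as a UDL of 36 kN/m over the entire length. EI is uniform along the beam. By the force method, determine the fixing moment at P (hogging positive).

M_P = 64.77 kN·m

Remove the prop at Q; the released (primary) structure is a cantilever built in at P.
Primary-structure tip deflection at Q by superposition:
  clockwise couple 25 at a = 2.5: M₀a(2L − a)/(2EI) = 171.9/EI
  UDL 36: wL⁴/(8EI) = 1152/EI
  δ_0 = 1324/EI
Flexibility coefficient — unit upward force at Q: δ_{QQ} = L³/(3EI) = 21.33/EI.
The prop prevents deflection at Q: R_Q = δ_0/δ_{QQ} = 1324/21.33 = 62.06 kN.
Moment equilibrium about P: M_P = Σ(load moments about P) − R_Q·L = 313 − 62.06×4 = 64.77 kN·m.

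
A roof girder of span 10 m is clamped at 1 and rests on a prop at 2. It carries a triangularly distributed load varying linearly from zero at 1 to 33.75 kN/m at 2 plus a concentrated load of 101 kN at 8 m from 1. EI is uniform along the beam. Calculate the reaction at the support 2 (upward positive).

R_2 = 163.9 kN

Release the roller at 2. Primary structure: cantilever fixed at 1.
Deflection at 2 on the released cantilever, summing each load's contribution:
  triangular load, peak 33.75 at the free end: 11w₀L⁴/(120EI) = 30938/EI
  point load 101 at a = 8: Pa²(3L − a)/(6EI) = 23701/EI
  δ_0 = 54639/EI
Flexibility coefficient — unit upward force at 2: δ_{22} = L³/(3EI) = 333.3/EI.
Compatibility at 2: δ_0 − R_2·δ_{22} = 0, so R_2 = 54639/333.3 = 163.9 kN.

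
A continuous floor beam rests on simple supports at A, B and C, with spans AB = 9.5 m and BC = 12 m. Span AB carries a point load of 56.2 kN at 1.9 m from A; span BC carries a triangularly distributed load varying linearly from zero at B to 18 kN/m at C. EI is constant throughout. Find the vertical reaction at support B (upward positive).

R_B = 67.43 kN

Release continuity at B by inserting a hinge; the redundant is the internal moment M_B. The primary structure is two simply-supported spans AB and BC.
Discontinuity in slope at B on the released structure — sum the simple-span end rotations:
  span AB: point load 56.2 at a = 1.9: Pab(L + a)/(6LEI) = 162.3/EI
  span BC: triangular load, peak 18: 7w₀L³/(360EI) = 604.8/EI
  relative rotation θ_0 = (162.3 + 604.8)/EI = 767.1/EI
A unit hogging moment at B produces rotation L₁/(3EI) + L₂/(3EI) = 7.167/EI.
Compatibility: M_B·(L₁+L₂)/(3EI) = θ_0, giving M_B = 107 kN·m (hogging).
Span AB, ΣM about A with M_B applied at B: R_B^{AB}·9.5 = 106.8 + 107, so R_B^{AB} = 22.51 kN and R_A = 56.2 − 22.51 = 33.69 kN.
Span BC, ΣM about C: R_B^{BC}·12 = 432 + 107, so R_B^{BC} = 44.92 kN and R_C = 108 − 44.92 = 63.08 kN.
R_B = 22.51 + 44.92 = 67.43 kN.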